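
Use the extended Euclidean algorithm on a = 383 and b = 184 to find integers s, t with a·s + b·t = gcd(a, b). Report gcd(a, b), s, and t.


Euclidean algorithm on (383, 184) — divide until remainder is 0:
  383 = 2 · 184 + 15
  184 = 12 · 15 + 4
  15 = 3 · 4 + 3
  4 = 1 · 3 + 1
  3 = 3 · 1 + 0
gcd(383, 184) = 1.
Track Bezout coefficients alongside the remainders: start with r₀ = 383 = a·1 + b·0 (s = 1, t = 0) and r₁ = 184 = a·0 + b·1 (s = 0, t = 1); each new remainder r_{k+1} = r_{k-1} − q_k·r_k inherits s_{k+1} = s_{k-1} − q_k·s_k, t_{k+1} = t_{k-1} − q_k·t_k, so r_k = a·s_k + b·t_k at every step:
  q = 2: r = 15, s = 1 − 2·0 = 1, t = 0 − 2·1 = -2  (check: 383·1 + 184·(-2) = 15)
  q = 12: r = 4, s = 0 − 12·1 = -12, t = 1 − 12·(-2) = 25  (check: 383·(-12) + 184·25 = 4)
  q = 3: r = 3, s = 1 − 3·(-12) = 37, t = -2 − 3·25 = -77  (check: 383·37 + 184·(-77) = 3)
  q = 1: r = 1, s = -12 − 1·37 = -49, t = 25 − 1·(-77) = 102  (check: 383·(-49) + 184·102 = 1)
The row with r = 1 (the gcd) gives the Bezout coefficients s = -49, t = 102.
Result: 383 · (-49) + 184 · (102) = 1.

gcd(383, 184) = 1; s = -49, t = 102 (check: 383·(-49) + 184·102 = 1).


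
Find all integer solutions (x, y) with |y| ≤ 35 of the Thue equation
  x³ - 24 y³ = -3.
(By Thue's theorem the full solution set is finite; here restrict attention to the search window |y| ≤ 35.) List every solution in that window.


The equation is x³ - 24y³ = -3. For fixed y, x³ = 24·y³ − 3, so a solution requires the RHS to be a perfect cube.
Strategy: iterate y from -35 to 35, compute RHS = 24·y³ − 3, and check whether it is a (positive or negative) perfect cube.
Check small values of y:
  y = 0: RHS = -3 is not a perfect cube.
  y = 1: RHS = 21 is not a perfect cube.
  y = -1: RHS = -27 = (-3)³ ⇒ x = -3 works.
  y = 2: RHS = 189 is not a perfect cube.
  y = -2: RHS = -195 is not a perfect cube.
  y = 3: RHS = 645 is not a perfect cube.
  y = -3: RHS = -651 is not a perfect cube.
Continuing the search up to |y| = 35 finds no further solutions beyond those listed.
Collected solutions: (-3, -1).

Solutions (with |y| ≤ 35): (-3, -1).


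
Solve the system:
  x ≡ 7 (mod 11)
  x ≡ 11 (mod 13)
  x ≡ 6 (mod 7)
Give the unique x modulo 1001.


Moduli 11, 13, 7 are pairwise coprime; by CRT there is a unique solution modulo M = 11 · 13 · 7 = 1001.
Solve pairwise, accumulating the modulus:
  Start with x ≡ 7 (mod 11).
  Combine with x ≡ 11 (mod 13): since gcd(11, 13) = 1, we get a unique residue mod 143.
    Write x = 7 + 11·t and substitute into x ≡ 11 (mod 13): 11·t ≡ 11 − 7 = 4 (mod 13).
    The inverse of 11 mod 13 is 6 (since 11·6 = 66 = 5·13 + 1), so t ≡ 6·4 = 24 ≡ 11 (mod 13).
    Then x = 7 + 11·11 = 128, valid modulo lcm(11, 13) = 143: x ≡ 128 (mod 143).
  Combine with x ≡ 6 (mod 7): since gcd(143, 7) = 1, we get a unique residue mod 1001.
    Write x = 128 + 143·t and substitute into x ≡ 6 (mod 7): 143·t ≡ 6 − 128 = -122 (mod 7).
    Reduce coefficients mod 7: 3·t ≡ 4 (mod 7).
    The inverse of 3 mod 7 is 5 (since 3·5 = 15 = 2·7 + 1), so t ≡ 5·4 = 20 ≡ 6 (mod 7).
    Then x = 128 + 143·6 = 986, valid modulo lcm(143, 7) = 1001: x ≡ 986 (mod 1001).
Verify: 986 mod 11 = 7 ✓, 986 mod 13 = 11 ✓, 986 mod 7 = 6 ✓.

x ≡ 986 (mod 1001).


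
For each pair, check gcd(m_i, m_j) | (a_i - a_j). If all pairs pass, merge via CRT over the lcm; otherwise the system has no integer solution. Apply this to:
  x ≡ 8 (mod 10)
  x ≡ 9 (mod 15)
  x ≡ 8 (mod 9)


Moduli 10, 15, 9 are not pairwise coprime, so CRT works modulo lcm(m_i) when all pairwise compatibility conditions hold.
Pairwise compatibility: gcd(m_i, m_j) must divide a_i - a_j for every pair.
Merge one congruence at a time:
  Start: x ≡ 8 (mod 10).
  Combine with x ≡ 9 (mod 15): gcd(10, 15) = 5, and 9 - 8 = 1 is NOT divisible by 5.
    ⇒ system is inconsistent (no integer solution).

No solution (the system is inconsistent).


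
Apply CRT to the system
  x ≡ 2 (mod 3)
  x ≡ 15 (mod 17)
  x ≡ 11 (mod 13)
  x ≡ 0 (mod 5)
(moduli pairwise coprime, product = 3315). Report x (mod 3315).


Product of moduli M = 3 · 17 · 13 · 5 = 3315.
Merge one congruence at a time:
  Start: x ≡ 2 (mod 3).
  Combine with x ≡ 15 (mod 17); new modulus lcm = 51.
    Write x = 2 + 3·t and substitute into x ≡ 15 (mod 17): 3·t ≡ 15 − 2 = 13 (mod 17).
    The inverse of 3 mod 17 is 6 (since 3·6 = 18 = 1·17 + 1), so t ≡ 6·13 = 78 ≡ 10 (mod 17).
    Then x = 2 + 3·10 = 32, valid modulo lcm(3, 17) = 51: x ≡ 32 (mod 51).
  Combine with x ≡ 11 (mod 13); new modulus lcm = 663.
    Write x = 32 + 51·t and substitute into x ≡ 11 (mod 13): 51·t ≡ 11 − 32 = -21 (mod 13).
    Reduce coefficients mod 13: 12·t ≡ 5 (mod 13).
    The inverse of 12 mod 13 is 12 (since 12·12 = 144 = 11·13 + 1), so t ≡ 12·5 = 60 ≡ 8 (mod 13).
    Then x = 32 + 51·8 = 440, valid modulo lcm(51, 13) = 663: x ≡ 440 (mod 663).
  Combine with x ≡ 0 (mod 5); new modulus lcm = 3315.
    Write x = 440 + 663·t and substitute into x ≡ 0 (mod 5): 663·t ≡ 0 − 440 = -440 (mod 5).
    Reduce coefficients mod 5: 3·t ≡ 0 (mod 5).
    The inverse of 3 mod 5 is 2 (since 3·2 = 6 = 1·5 + 1), so t ≡ 2·0 = 0 ≡ 0 (mod 5).
    Then x = 440 + 663·0 = 440, valid modulo lcm(663, 5) = 3315: x ≡ 440 (mod 3315).
Verify against each original: 440 mod 3 = 2, 440 mod 17 = 15, 440 mod 13 = 11, 440 mod 5 = 0.

x ≡ 440 (mod 3315).


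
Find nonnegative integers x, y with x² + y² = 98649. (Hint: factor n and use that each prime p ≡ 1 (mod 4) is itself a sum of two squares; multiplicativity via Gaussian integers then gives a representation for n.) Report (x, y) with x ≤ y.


Step 1: Factor n = 98649 = 3^2 · 97 · 113.
Step 2: Check the mod-4 condition on each prime factor: 3 ≡ 3 (mod 4), exponent 2 (must be even); 97 ≡ 1 (mod 4), exponent 1; 113 ≡ 1 (mod 4), exponent 1.
All primes ≡ 3 (mod 4) appear to even exponent (or don't appear), so by the two-squares theorem n IS expressible as a sum of two squares.
Step 3: Build a representation. Group n = k² · m with k = 3 and m = 97 · 113 = 10961 (a product of primes ≡ 1 (mod 4)); a representation of m scales to one of n via (k·x)² + (k·y)² = k²(x² + y²). Each prime p ≡ 1 (mod 4) is itself a sum of two squares; find a² by testing p − a² for a perfect square:
  97: 97 − 1² = 96, 97 − 2² = 93, 97 − 3² = 88, 97 − 4² = 81 = 9² ⇒ 97 = 4² + 9².
  113: 113 − 1² = 112, 113 − 2² = 109, 113 − 3² = 104, 113 − 4² = 97, 113 − 5² = 88, 113 − 6² = 77, 113 − 7² = 64 = 8² ⇒ 113 = 7² + 8².
  Combine using the Brahmagupta–Fibonacci identity (a² + b²)(c² + d²) = (ac − bd)² + (ad + bc)² = (ac + bd)² + (ad − bc)²:
  97 · 113 = 10961: from (4² + 9²)(7² + 8²), take (4·7 − 9·8, 4·8 + 9·7) = (28 − 72, 32 + 63) = (-44, 95); dropping signs (only squares matter) gives (44, 95); check 44² + 95² = 1936 + 9025 = 10961 ✓.
  Scale by k = 3: (3·44, 3·95) = (132, 285).
Step 4: Order so x ≤ y and verify: 132² + 285² = 17424 + 81225 = 98649 = n. ✓

n = 98649 = 132² + 285² (one valid representation with x ≤ y).


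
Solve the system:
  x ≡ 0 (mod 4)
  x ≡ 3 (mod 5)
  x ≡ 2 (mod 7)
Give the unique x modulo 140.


Moduli 4, 5, 7 are pairwise coprime; by CRT there is a unique solution modulo M = 4 · 5 · 7 = 140.
Solve pairwise, accumulating the modulus:
  Start with x ≡ 0 (mod 4).
  Combine with x ≡ 3 (mod 5): since gcd(4, 5) = 1, we get a unique residue mod 20.
    Write x = 0 + 4·t and substitute into x ≡ 3 (mod 5): 4·t ≡ 3 − 0 = 3 (mod 5).
    The inverse of 4 mod 5 is 4 (since 4·4 = 16 = 3·5 + 1), so t ≡ 4·3 = 12 ≡ 2 (mod 5).
    Then x = 0 + 4·2 = 8, valid modulo lcm(4, 5) = 20: x ≡ 8 (mod 20).
  Combine with x ≡ 2 (mod 7): since gcd(20, 7) = 1, we get a unique residue mod 140.
    Write x = 8 + 20·t and substitute into x ≡ 2 (mod 7): 20·t ≡ 2 − 8 = -6 (mod 7).
    Reduce coefficients mod 7: 6·t ≡ 1 (mod 7).
    The inverse of 6 mod 7 is 6 (since 6·6 = 36 = 5·7 + 1), so t ≡ 6·1 = 6 ≡ 6 (mod 7).
    Then x = 8 + 20·6 = 128, valid modulo lcm(20, 7) = 140: x ≡ 128 (mod 140).
Verify: 128 mod 4 = 0 ✓, 128 mod 5 = 3 ✓, 128 mod 7 = 2 ✓.

x ≡ 128 (mod 140).


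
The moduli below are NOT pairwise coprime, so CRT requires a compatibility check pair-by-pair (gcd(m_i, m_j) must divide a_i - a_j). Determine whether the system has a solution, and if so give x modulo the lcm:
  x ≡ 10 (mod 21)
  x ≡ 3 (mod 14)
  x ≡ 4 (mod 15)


Moduli 21, 14, 15 are not pairwise coprime, so CRT works modulo lcm(m_i) when all pairwise compatibility conditions hold.
Pairwise compatibility: gcd(m_i, m_j) must divide a_i - a_j for every pair.
Merge one congruence at a time:
  Start: x ≡ 10 (mod 21).
  Combine with x ≡ 3 (mod 14): gcd(21, 14) = 7; 3 - 10 = -7, which IS divisible by 7, so compatible.
    Write x = 10 + 21·t and substitute into x ≡ 3 (mod 14): 21·t ≡ 3 − 10 = -7 (mod 14).
    Divide the congruence (and modulus) by g = 7: 3·t ≡ -1 (mod 2).
    Reduce coefficients mod 2: 1·t ≡ 1 (mod 2).
    So t ≡ 1 (mod 2).
    Then x = 10 + 21·1 = 31, valid modulo lcm(21, 14) = 42: x ≡ 31 (mod 42).
  Combine with x ≡ 4 (mod 15): gcd(42, 15) = 3; 4 - 31 = -27, which IS divisible by 3, so compatible.
    Write x = 31 + 42·t and substitute into x ≡ 4 (mod 15): 42·t ≡ 4 − 31 = -27 (mod 15).
    Divide the congruence (and modulus) by g = 3: 14·t ≡ -9 (mod 5).
    Reduce coefficients mod 5: 4·t ≡ 1 (mod 5).
    The inverse of 4 mod 5 is 4 (since 4·4 = 16 = 3·5 + 1), so t ≡ 4·1 = 4 ≡ 4 (mod 5).
    Then x = 31 + 42·4 = 199, valid modulo lcm(42, 15) = 210: x ≡ 199 (mod 210).
Verify: 199 mod 21 = 10, 199 mod 14 = 3, 199 mod 15 = 4.

x ≡ 199 (mod 210).


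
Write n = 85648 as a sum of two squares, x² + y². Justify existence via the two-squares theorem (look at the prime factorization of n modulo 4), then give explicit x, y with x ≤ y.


Step 1: Factor n = 85648 = 2^4 · 53 · 101.
Step 2: Check the mod-4 condition on each prime factor: 2 = 2 (special); 53 ≡ 1 (mod 4), exponent 1; 101 ≡ 1 (mod 4), exponent 1.
All primes ≡ 3 (mod 4) appear to even exponent (or don't appear), so by the two-squares theorem n IS expressible as a sum of two squares.
Step 3: Build a representation. Group n = k² · m with k = 4 and m = 53 · 101 = 5353 (a product of primes ≡ 1 (mod 4)); a representation of m scales to one of n via (k·x)² + (k·y)² = k²(x² + y²). Each prime p ≡ 1 (mod 4) is itself a sum of two squares; find a² by testing p − a² for a perfect square:
  53: 53 − 1² = 52, 53 − 2² = 49 = 7² ⇒ 53 = 2² + 7².
  101: 101 − 1² = 100 = 10² ⇒ 101 = 1² + 10².
  Combine using the Brahmagupta–Fibonacci identity (a² + b²)(c² + d²) = (ac − bd)² + (ad + bc)² = (ac + bd)² + (ad − bc)²:
  53 · 101 = 5353: from (2² + 7²)(1² + 10²), take (2·1 − 7·10, 2·10 + 7·1) = (2 − 70, 20 + 7) = (-68, 27); dropping signs (only squares matter) gives (68, 27); check 68² + 27² = 4624 + 729 = 5353 ✓.
  Scale by k = 4: (4·68, 4·27) = (272, 108).
Step 4: Order so x ≤ y and verify: 108² + 272² = 11664 + 73984 = 85648 = n. ✓

n = 85648 = 108² + 272² (one valid representation with x ≤ y).


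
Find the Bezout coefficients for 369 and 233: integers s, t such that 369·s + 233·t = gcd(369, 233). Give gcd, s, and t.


Euclidean algorithm on (369, 233) — divide until remainder is 0:
  369 = 1 · 233 + 136
  233 = 1 · 136 + 97
  136 = 1 · 97 + 39
  97 = 2 · 39 + 19
  39 = 2 · 19 + 1
  19 = 19 · 1 + 0
gcd(369, 233) = 1.
Track Bezout coefficients alongside the remainders: start with r₀ = 369 = a·1 + b·0 (s = 1, t = 0) and r₁ = 233 = a·0 + b·1 (s = 0, t = 1); each new remainder r_{k+1} = r_{k-1} − q_k·r_k inherits s_{k+1} = s_{k-1} − q_k·s_k, t_{k+1} = t_{k-1} − q_k·t_k, so r_k = a·s_k + b·t_k at every step:
  q = 1: r = 136, s = 1 − 1·0 = 1, t = 0 − 1·1 = -1  (check: 369·1 + 233·(-1) = 136)
  q = 1: r = 97, s = 0 − 1·1 = -1, t = 1 − 1·(-1) = 2  (check: 369·(-1) + 233·2 = 97)
  q = 1: r = 39, s = 1 − 1·(-1) = 2, t = -1 − 1·2 = -3  (check: 369·2 + 233·(-3) = 39)
  q = 2: r = 19, s = -1 − 2·2 = -5, t = 2 − 2·(-3) = 8  (check: 369·(-5) + 233·8 = 19)
  q = 2: r = 1, s = 2 − 2·(-5) = 12, t = -3 − 2·8 = -19  (check: 369·12 + 233·(-19) = 1)
The row with r = 1 (the gcd) gives the Bezout coefficients s = 12, t = -19.
Result: 369 · (12) + 233 · (-19) = 1.

gcd(369, 233) = 1; s = 12, t = -19 (check: 369·12 + 233·(-19) = 1).


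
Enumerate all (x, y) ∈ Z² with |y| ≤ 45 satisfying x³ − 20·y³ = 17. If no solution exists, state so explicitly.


The equation is x³ - 20y³ = 17. For fixed y, x³ = 20·y³ + 17, so a solution requires the RHS to be a perfect cube.
Strategy: iterate y from -45 to 45, compute RHS = 20·y³ + 17, and check whether it is a (positive or negative) perfect cube.
Check small values of y:
  y = 0: RHS = 17 is not a perfect cube.
  y = 1: RHS = 37 is not a perfect cube.
  y = -1: RHS = -3 is not a perfect cube.
  y = 2: RHS = 177 is not a perfect cube.
  y = -2: RHS = -143 is not a perfect cube.
  y = 3: RHS = 557 is not a perfect cube.
  y = -3: RHS = -523 is not a perfect cube.
Continuing the search up to |y| = 45 finds no solutions either.
No (x, y) in the scanned range satisfies the equation.

No integer solutions with |y| ≤ 45.


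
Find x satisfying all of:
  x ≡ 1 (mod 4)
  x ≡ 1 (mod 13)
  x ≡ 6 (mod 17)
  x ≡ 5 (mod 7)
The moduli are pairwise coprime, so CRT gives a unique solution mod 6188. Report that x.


Product of moduli M = 4 · 13 · 17 · 7 = 6188.
Merge one congruence at a time:
  Start: x ≡ 1 (mod 4).
  Combine with x ≡ 1 (mod 13); new modulus lcm = 52.
    Write x = 1 + 4·t and substitute into x ≡ 1 (mod 13): 4·t ≡ 1 − 1 = 0 (mod 13).
    The inverse of 4 mod 13 is 10 (since 4·10 = 40 = 3·13 + 1), so t ≡ 10·0 = 0 ≡ 0 (mod 13).
    Then x = 1 + 4·0 = 1, valid modulo lcm(4, 13) = 52: x ≡ 1 (mod 52).
  Combine with x ≡ 6 (mod 17); new modulus lcm = 884.
    Write x = 1 + 52·t and substitute into x ≡ 6 (mod 17): 52·t ≡ 6 − 1 = 5 (mod 17).
    Reduce coefficients mod 17: 1·t ≡ 5 (mod 17).
    So t ≡ 5 (mod 17).
    Then x = 1 + 52·5 = 261, valid modulo lcm(52, 17) = 884: x ≡ 261 (mod 884).
  Combine with x ≡ 5 (mod 7); new modulus lcm = 6188.
    Write x = 261 + 884·t and substitute into x ≡ 5 (mod 7): 884·t ≡ 5 − 261 = -256 (mod 7).
    Reduce coefficients mod 7: 2·t ≡ 3 (mod 7).
    The inverse of 2 mod 7 is 4 (since 2·4 = 8 = 1·7 + 1), so t ≡ 4·3 = 12 ≡ 5 (mod 7).
    Then x = 261 + 884·5 = 4681, valid modulo lcm(884, 7) = 6188: x ≡ 4681 (mod 6188).
Verify against each original: 4681 mod 4 = 1, 4681 mod 13 = 1, 4681 mod 17 = 6, 4681 mod 7 = 5.

x ≡ 4681 (mod 6188).


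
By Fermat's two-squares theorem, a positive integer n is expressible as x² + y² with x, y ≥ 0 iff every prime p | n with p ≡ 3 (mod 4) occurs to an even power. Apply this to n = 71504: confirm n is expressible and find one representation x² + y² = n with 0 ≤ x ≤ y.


Step 1: Factor n = 71504 = 2^4 · 41 · 109.
Step 2: Check the mod-4 condition on each prime factor: 2 = 2 (special); 41 ≡ 1 (mod 4), exponent 1; 109 ≡ 1 (mod 4), exponent 1.
All primes ≡ 3 (mod 4) appear to even exponent (or don't appear), so by the two-squares theorem n IS expressible as a sum of two squares.
Step 3: Build a representation. Group n = k² · m with k = 4 and m = 41 · 109 = 4469 (a product of primes ≡ 1 (mod 4)); a representation of m scales to one of n via (k·x)² + (k·y)² = k²(x² + y²). Each prime p ≡ 1 (mod 4) is itself a sum of two squares; find a² by testing p − a² for a perfect square:
  41: 41 − 1² = 40, 41 − 2² = 37, 41 − 3² = 32, 41 − 4² = 25 = 5² ⇒ 41 = 4² + 5².
  109: 109 − 1² = 108, 109 − 2² = 105, 109 − 3² = 100 = 10² ⇒ 109 = 3² + 10².
  Combine using the Brahmagupta–Fibonacci identity (a² + b²)(c² + d²) = (ac − bd)² + (ad + bc)² = (ac + bd)² + (ad − bc)²:
  41 · 109 = 4469: from (4² + 5²)(3² + 10²), take (4·3 − 5·10, 4·10 + 5·3) = (12 − 50, 40 + 15) = (-38, 55); dropping signs (only squares matter) gives (38, 55); check 38² + 55² = 1444 + 3025 = 4469 ✓.
  Scale by k = 4: (4·38, 4·55) = (152, 220).
Step 4: Order so x ≤ y and verify: 152² + 220² = 23104 + 48400 = 71504 = n. ✓

n = 71504 = 152² + 220² (one valid representation with x ≤ y).


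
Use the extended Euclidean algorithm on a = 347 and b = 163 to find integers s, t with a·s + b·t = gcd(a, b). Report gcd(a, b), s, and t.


Euclidean algorithm on (347, 163) — divide until remainder is 0:
  347 = 2 · 163 + 21
  163 = 7 · 21 + 16
  21 = 1 · 16 + 5
  16 = 3 · 5 + 1
  5 = 5 · 1 + 0
gcd(347, 163) = 1.
Track Bezout coefficients alongside the remainders: start with r₀ = 347 = a·1 + b·0 (s = 1, t = 0) and r₁ = 163 = a·0 + b·1 (s = 0, t = 1); each new remainder r_{k+1} = r_{k-1} − q_k·r_k inherits s_{k+1} = s_{k-1} − q_k·s_k, t_{k+1} = t_{k-1} − q_k·t_k, so r_k = a·s_k + b·t_k at every step:
  q = 2: r = 21, s = 1 − 2·0 = 1, t = 0 − 2·1 = -2  (check: 347·1 + 163·(-2) = 21)
  q = 7: r = 16, s = 0 − 7·1 = -7, t = 1 − 7·(-2) = 15  (check: 347·(-7) + 163·15 = 16)
  q = 1: r = 5, s = 1 − 1·(-7) = 8, t = -2 − 1·15 = -17  (check: 347·8 + 163·(-17) = 5)
  q = 3: r = 1, s = -7 − 3·8 = -31, t = 15 − 3·(-17) = 66  (check: 347·(-31) + 163·66 = 1)
The row with r = 1 (the gcd) gives the Bezout coefficients s = -31, t = 66.
Result: 347 · (-31) + 163 · (66) = 1.

gcd(347, 163) = 1; s = -31, t = 66 (check: 347·(-31) + 163·66 = 1).


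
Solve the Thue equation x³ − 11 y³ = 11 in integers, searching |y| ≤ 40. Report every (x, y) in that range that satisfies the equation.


The equation is x³ - 11y³ = 11. For fixed y, x³ = 11·y³ + 11, so a solution requires the RHS to be a perfect cube.
Strategy: iterate y from -40 to 40, compute RHS = 11·y³ + 11, and check whether it is a (positive or negative) perfect cube.
Check small values of y:
  y = 0: RHS = 11 is not a perfect cube.
  y = 1: RHS = 22 is not a perfect cube.
  y = -1: RHS = 0 = (0)³ ⇒ x = 0 works.
  y = 2: RHS = 99 is not a perfect cube.
  y = -2: RHS = -77 is not a perfect cube.
  y = 3: RHS = 308 is not a perfect cube.
  y = -3: RHS = -286 is not a perfect cube.
Continuing the search up to |y| = 40 finds no further solutions beyond those listed.
Collected solutions: (0, -1).

Solutions (with |y| ≤ 40): (0, -1).


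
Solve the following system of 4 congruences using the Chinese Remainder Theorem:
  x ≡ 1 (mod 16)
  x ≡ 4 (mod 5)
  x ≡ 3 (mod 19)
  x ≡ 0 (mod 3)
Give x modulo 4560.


Product of moduli M = 16 · 5 · 19 · 3 = 4560.
Merge one congruence at a time:
  Start: x ≡ 1 (mod 16).
  Combine with x ≡ 4 (mod 5); new modulus lcm = 80.
    Write x = 1 + 16·t and substitute into x ≡ 4 (mod 5): 16·t ≡ 4 − 1 = 3 (mod 5).
    Reduce coefficients mod 5: 1·t ≡ 3 (mod 5).
    So t ≡ 3 (mod 5).
    Then x = 1 + 16·3 = 49, valid modulo lcm(16, 5) = 80: x ≡ 49 (mod 80).
  Combine with x ≡ 3 (mod 19); new modulus lcm = 1520.
    Write x = 49 + 80·t and substitute into x ≡ 3 (mod 19): 80·t ≡ 3 − 49 = -46 (mod 19).
    Reduce coefficients mod 19: 4·t ≡ 11 (mod 19).
    The inverse of 4 mod 19 is 5 (since 4·5 = 20 = 1·19 + 1), so t ≡ 5·11 = 55 ≡ 17 (mod 19).
    Then x = 49 + 80·17 = 1409, valid modulo lcm(80, 19) = 1520: x ≡ 1409 (mod 1520).
  Combine with x ≡ 0 (mod 3); new modulus lcm = 4560.
    Write x = 1409 + 1520·t and substitute into x ≡ 0 (mod 3): 1520·t ≡ 0 − 1409 = -1409 (mod 3).
    Reduce coefficients mod 3: 2·t ≡ 1 (mod 3).
    The inverse of 2 mod 3 is 2 (since 2·2 = 4 = 1·3 + 1), so t ≡ 2·1 = 2 ≡ 2 (mod 3).
    Then x = 1409 + 1520·2 = 4449, valid modulo lcm(1520, 3) = 4560: x ≡ 4449 (mod 4560).
Verify against each original: 4449 mod 16 = 1, 4449 mod 5 = 4, 4449 mod 19 = 3, 4449 mod 3 = 0.

x ≡ 4449 (mod 4560).


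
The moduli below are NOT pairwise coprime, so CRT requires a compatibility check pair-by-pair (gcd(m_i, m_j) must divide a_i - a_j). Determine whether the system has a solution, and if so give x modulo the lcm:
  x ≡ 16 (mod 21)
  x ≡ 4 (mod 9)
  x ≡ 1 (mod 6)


Moduli 21, 9, 6 are not pairwise coprime, so CRT works modulo lcm(m_i) when all pairwise compatibility conditions hold.
Pairwise compatibility: gcd(m_i, m_j) must divide a_i - a_j for every pair.
Merge one congruence at a time:
  Start: x ≡ 16 (mod 21).
  Combine with x ≡ 4 (mod 9): gcd(21, 9) = 3; 4 - 16 = -12, which IS divisible by 3, so compatible.
    Write x = 16 + 21·t and substitute into x ≡ 4 (mod 9): 21·t ≡ 4 − 16 = -12 (mod 9).
    Divide the congruence (and modulus) by g = 3: 7·t ≡ -4 (mod 3).
    Reduce coefficients mod 3: 1·t ≡ 2 (mod 3).
    So t ≡ 2 (mod 3).
    Then x = 16 + 21·2 = 58, valid modulo lcm(21, 9) = 63: x ≡ 58 (mod 63).
  Combine with x ≡ 1 (mod 6): gcd(63, 6) = 3; 1 - 58 = -57, which IS divisible by 3, so compatible.
    Write x = 58 + 63·t and substitute into x ≡ 1 (mod 6): 63·t ≡ 1 − 58 = -57 (mod 6).
    Divide the congruence (and modulus) by g = 3: 21·t ≡ -19 (mod 2).
    Reduce coefficients mod 2: 1·t ≡ 1 (mod 2).
    So t ≡ 1 (mod 2).
    Then x = 58 + 63·1 = 121, valid modulo lcm(63, 6) = 126: x ≡ 121 (mod 126).
Verify: 121 mod 21 = 16, 121 mod 9 = 4, 121 mod 6 = 1.

x ≡ 121 (mod 126).


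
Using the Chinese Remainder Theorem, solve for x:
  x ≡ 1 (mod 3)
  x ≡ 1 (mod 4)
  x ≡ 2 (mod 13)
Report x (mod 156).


Moduli 3, 4, 13 are pairwise coprime; by CRT there is a unique solution modulo M = 3 · 4 · 13 = 156.
Solve pairwise, accumulating the modulus:
  Start with x ≡ 1 (mod 3).
  Combine with x ≡ 1 (mod 4): since gcd(3, 4) = 1, we get a unique residue mod 12.
    Write x = 1 + 3·t and substitute into x ≡ 1 (mod 4): 3·t ≡ 1 − 1 = 0 (mod 4).
    The inverse of 3 mod 4 is 3 (since 3·3 = 9 = 2·4 + 1), so t ≡ 3·0 = 0 ≡ 0 (mod 4).
    Then x = 1 + 3·0 = 1, valid modulo lcm(3, 4) = 12: x ≡ 1 (mod 12).
  Combine with x ≡ 2 (mod 13): since gcd(12, 13) = 1, we get a unique residue mod 156.
    Write x = 1 + 12·t and substitute into x ≡ 2 (mod 13): 12·t ≡ 2 − 1 = 1 (mod 13).
    The inverse of 12 mod 13 is 12 (since 12·12 = 144 = 11·13 + 1), so t ≡ 12·1 = 12 ≡ 12 (mod 13).
    Then x = 1 + 12·12 = 145, valid modulo lcm(12, 13) = 156: x ≡ 145 (mod 156).
Verify: 145 mod 3 = 1 ✓, 145 mod 4 = 1 ✓, 145 mod 13 = 2 ✓.

x ≡ 145 (mod 156).


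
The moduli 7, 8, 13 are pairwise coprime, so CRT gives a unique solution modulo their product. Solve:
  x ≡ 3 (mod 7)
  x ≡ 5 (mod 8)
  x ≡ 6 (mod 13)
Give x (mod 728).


Moduli 7, 8, 13 are pairwise coprime; by CRT there is a unique solution modulo M = 7 · 8 · 13 = 728.
Solve pairwise, accumulating the modulus:
  Start with x ≡ 3 (mod 7).
  Combine with x ≡ 5 (mod 8): since gcd(7, 8) = 1, we get a unique residue mod 56.
    Write x = 3 + 7·t and substitute into x ≡ 5 (mod 8): 7·t ≡ 5 − 3 = 2 (mod 8).
    The inverse of 7 mod 8 is 7 (since 7·7 = 49 = 6·8 + 1), so t ≡ 7·2 = 14 ≡ 6 (mod 8).
    Then x = 3 + 7·6 = 45, valid modulo lcm(7, 8) = 56: x ≡ 45 (mod 56).
  Combine with x ≡ 6 (mod 13): since gcd(56, 13) = 1, we get a unique residue mod 728.
    Write x = 45 + 56·t and substitute into x ≡ 6 (mod 13): 56·t ≡ 6 − 45 = -39 (mod 13).
    Reduce coefficients mod 13: 4·t ≡ 0 (mod 13).
    The inverse of 4 mod 13 is 10 (since 4·10 = 40 = 3·13 + 1), so t ≡ 10·0 = 0 ≡ 0 (mod 13).
    Then x = 45 + 56·0 = 45, valid modulo lcm(56, 13) = 728: x ≡ 45 (mod 728).
Verify: 45 mod 7 = 3 ✓, 45 mod 8 = 5 ✓, 45 mod 13 = 6 ✓.

x ≡ 45 (mod 728).


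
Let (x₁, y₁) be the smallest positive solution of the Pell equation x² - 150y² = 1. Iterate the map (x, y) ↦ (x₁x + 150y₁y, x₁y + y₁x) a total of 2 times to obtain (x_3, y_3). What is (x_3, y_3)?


Step 1: Find the fundamental solution (x₁, y₁) of x² - 150y² = 1.
  Expand √150 as a continued fraction. a₀ = ⌊√150⌋ = 12; iterate m_{k+1} = d_k·a_k − m_k, d_{k+1} = (150 − m_{k+1}²)/d_k, a_{k+1} = ⌊(a₀ + m_{k+1})/d_{k+1}⌋ (starting m₀ = 0, d₀ = 1), with convergents p_k = a_k·p_{k-1} + p_{k-2}, q_k = a_k·q_{k-1} + q_{k-2} (p₋₁ = 1, q₋₁ = 0):
  k = 0: a₀ = 12; p₀/q₀ = 12/1; p₀² − 150·q₀² = 144 − 150 = -6.
  k = 1: m = 12, d = 6, a = ⌊(12 + 12)/6⌋ = 4; p/q = (4·12 + 1)/(4·1 + 0) = 49/4; p² − 150·q² = 2401 − 2400 = 1.
  The first convergent with p² − 150·q² = 1 gives the fundamental solution (x₁, y₁) = (49, 4).
Step 2: Apply the recurrence (x_{n+1}, y_{n+1}) = (x₁x_n + 150y₁y_n, x₁y_n + y₁x_n) repeatedly.
  From (x_1, y_1) = (49, 4): x_2 = 49·49 + 150·4·4 = 4801; y_2 = 49·4 + 4·49 = 392.
  From (x_2, y_2) = (4801, 392): x_3 = 49·4801 + 150·4·392 = 470449; y_3 = 49·392 + 4·4801 = 38412.
Step 3: Verify x_3² - 150·y_3² = 221322261601 - 221322261600 = 1 (should be 1). ✓

(x_1, y_1) = (49, 4); (x_3, y_3) = (470449, 38412).


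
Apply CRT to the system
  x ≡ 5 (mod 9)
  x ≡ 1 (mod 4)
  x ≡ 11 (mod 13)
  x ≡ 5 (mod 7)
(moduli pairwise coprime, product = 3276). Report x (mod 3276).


Product of moduli M = 9 · 4 · 13 · 7 = 3276.
Merge one congruence at a time:
  Start: x ≡ 5 (mod 9).
  Combine with x ≡ 1 (mod 4); new modulus lcm = 36.
    Write x = 5 + 9·t and substitute into x ≡ 1 (mod 4): 9·t ≡ 1 − 5 = -4 (mod 4).
    Reduce coefficients mod 4: 1·t ≡ 0 (mod 4).
    So t ≡ 0 (mod 4).
    Then x = 5 + 9·0 = 5, valid modulo lcm(9, 4) = 36: x ≡ 5 (mod 36).
  Combine with x ≡ 11 (mod 13); new modulus lcm = 468.
    Write x = 5 + 36·t and substitute into x ≡ 11 (mod 13): 36·t ≡ 11 − 5 = 6 (mod 13).
    Reduce coefficients mod 13: 10·t ≡ 6 (mod 13).
    The inverse of 10 mod 13 is 4 (since 10·4 = 40 = 3·13 + 1), so t ≡ 4·6 = 24 ≡ 11 (mod 13).
    Then x = 5 + 36·11 = 401, valid modulo lcm(36, 13) = 468: x ≡ 401 (mod 468).
  Combine with x ≡ 5 (mod 7); new modulus lcm = 3276.
    Write x = 401 + 468·t and substitute into x ≡ 5 (mod 7): 468·t ≡ 5 − 401 = -396 (mod 7).
    Reduce coefficients mod 7: 6·t ≡ 3 (mod 7).
    The inverse of 6 mod 7 is 6 (since 6·6 = 36 = 5·7 + 1), so t ≡ 6·3 = 18 ≡ 4 (mod 7).
    Then x = 401 + 468·4 = 2273, valid modulo lcm(468, 7) = 3276: x ≡ 2273 (mod 3276).
Verify against each original: 2273 mod 9 = 5, 2273 mod 4 = 1, 2273 mod 13 = 11, 2273 mod 7 = 5.

x ≡ 2273 (mod 3276).


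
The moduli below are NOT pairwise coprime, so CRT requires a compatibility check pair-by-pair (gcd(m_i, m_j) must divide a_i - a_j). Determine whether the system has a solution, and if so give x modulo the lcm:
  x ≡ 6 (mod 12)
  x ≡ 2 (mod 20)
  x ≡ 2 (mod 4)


Moduli 12, 20, 4 are not pairwise coprime, so CRT works modulo lcm(m_i) when all pairwise compatibility conditions hold.
Pairwise compatibility: gcd(m_i, m_j) must divide a_i - a_j for every pair.
Merge one congruence at a time:
  Start: x ≡ 6 (mod 12).
  Combine with x ≡ 2 (mod 20): gcd(12, 20) = 4; 2 - 6 = -4, which IS divisible by 4, so compatible.
    Write x = 6 + 12·t and substitute into x ≡ 2 (mod 20): 12·t ≡ 2 − 6 = -4 (mod 20).
    Divide the congruence (and modulus) by g = 4: 3·t ≡ -1 (mod 5).
    Reduce coefficients mod 5: 3·t ≡ 4 (mod 5).
    The inverse of 3 mod 5 is 2 (since 3·2 = 6 = 1·5 + 1), so t ≡ 2·4 = 8 ≡ 3 (mod 5).
    Then x = 6 + 12·3 = 42, valid modulo lcm(12, 20) = 60: x ≡ 42 (mod 60).
  Combine with x ≡ 2 (mod 4): gcd(60, 4) = 4; 2 - 42 = -40, which IS divisible by 4, so compatible.
    Write x = 42 + 60·t and substitute into x ≡ 2 (mod 4): 60·t ≡ 2 − 42 = -40 (mod 4).
    Divide the congruence (and modulus) by g = 4: 15·t ≡ -10 (mod 1).
    Modulo 1 every t works; take t = 0.
    Then x = 42 + 60·0 = 42, valid modulo lcm(60, 4) = 60: x ≡ 42 (mod 60).
Verify: 42 mod 12 = 6, 42 mod 20 = 2, 42 mod 4 = 2.

x ≡ 42 (mod 60).


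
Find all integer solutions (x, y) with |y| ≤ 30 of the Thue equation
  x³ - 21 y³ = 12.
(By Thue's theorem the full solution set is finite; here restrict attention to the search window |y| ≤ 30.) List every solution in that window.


The equation is x³ - 21y³ = 12. For fixed y, x³ = 21·y³ + 12, so a solution requires the RHS to be a perfect cube.
Strategy: iterate y from -30 to 30, compute RHS = 21·y³ + 12, and check whether it is a (positive or negative) perfect cube.
Check small values of y:
  y = 0: RHS = 12 is not a perfect cube.
  y = 1: RHS = 33 is not a perfect cube.
  y = -1: RHS = -9 is not a perfect cube.
  y = 2: RHS = 180 is not a perfect cube.
  y = -2: RHS = -156 is not a perfect cube.
  y = 3: RHS = 579 is not a perfect cube.
  y = -3: RHS = -555 is not a perfect cube.
Continuing the search up to |y| = 30 finds no solutions either.
No (x, y) in the scanned range satisfies the equation.

No integer solutions with |y| ≤ 30.


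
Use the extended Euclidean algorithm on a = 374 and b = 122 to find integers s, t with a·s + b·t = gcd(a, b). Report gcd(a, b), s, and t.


Euclidean algorithm on (374, 122) — divide until remainder is 0:
  374 = 3 · 122 + 8
  122 = 15 · 8 + 2
  8 = 4 · 2 + 0
gcd(374, 122) = 2.
Track Bezout coefficients alongside the remainders: start with r₀ = 374 = a·1 + b·0 (s = 1, t = 0) and r₁ = 122 = a·0 + b·1 (s = 0, t = 1); each new remainder r_{k+1} = r_{k-1} − q_k·r_k inherits s_{k+1} = s_{k-1} − q_k·s_k, t_{k+1} = t_{k-1} − q_k·t_k, so r_k = a·s_k + b·t_k at every step:
  q = 3: r = 8, s = 1 − 3·0 = 1, t = 0 − 3·1 = -3  (check: 374·1 + 122·(-3) = 8)
  q = 15: r = 2, s = 0 − 15·1 = -15, t = 1 − 15·(-3) = 46  (check: 374·(-15) + 122·46 = 2)
The row with r = 2 (the gcd) gives the Bezout coefficients s = -15, t = 46.
Result: 374 · (-15) + 122 · (46) = 2.

gcd(374, 122) = 2; s = -15, t = 46 (check: 374·(-15) + 122·46 = 2).


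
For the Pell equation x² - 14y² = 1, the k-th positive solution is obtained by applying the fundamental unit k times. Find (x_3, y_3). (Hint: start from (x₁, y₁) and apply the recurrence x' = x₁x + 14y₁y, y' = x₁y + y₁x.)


Step 1: Find the fundamental solution (x₁, y₁) of x² - 14y² = 1.
  Expand √14 as a continued fraction. a₀ = ⌊√14⌋ = 3; iterate m_{k+1} = d_k·a_k − m_k, d_{k+1} = (14 − m_{k+1}²)/d_k, a_{k+1} = ⌊(a₀ + m_{k+1})/d_{k+1}⌋ (starting m₀ = 0, d₀ = 1), with convergents p_k = a_k·p_{k-1} + p_{k-2}, q_k = a_k·q_{k-1} + q_{k-2} (p₋₁ = 1, q₋₁ = 0):
  k = 0: a₀ = 3; p₀/q₀ = 3/1; p₀² − 14·q₀² = 9 − 14 = -5.
  k = 1: m = 3, d = 5, a = ⌊(3 + 3)/5⌋ = 1; p/q = (1·3 + 1)/(1·1 + 0) = 4/1; p² − 14·q² = 16 − 14 = 2.
  k = 2: m = 2, d = 2, a = ⌊(3 + 2)/2⌋ = 2; p/q = (2·4 + 3)/(2·1 + 1) = 11/3; p² − 14·q² = 121 − 126 = -5.
  k = 3: m = 2, d = 5, a = ⌊(3 + 2)/5⌋ = 1; p/q = (1·11 + 4)/(1·3 + 1) = 15/4; p² − 14·q² = 225 − 224 = 1.
  The first convergent with p² − 14·q² = 1 gives the fundamental solution (x₁, y₁) = (15, 4).
Step 2: Apply the recurrence (x_{n+1}, y_{n+1}) = (x₁x_n + 14y₁y_n, x₁y_n + y₁x_n) repeatedly.
  From (x_1, y_1) = (15, 4): x_2 = 15·15 + 14·4·4 = 449; y_2 = 15·4 + 4·15 = 120.
  From (x_2, y_2) = (449, 120): x_3 = 15·449 + 14·4·120 = 13455; y_3 = 15·120 + 4·449 = 3596.
Step 3: Verify x_3² - 14·y_3² = 181037025 - 181037024 = 1 (should be 1). ✓

(x_1, y_1) = (15, 4); (x_3, y_3) = (13455, 3596).


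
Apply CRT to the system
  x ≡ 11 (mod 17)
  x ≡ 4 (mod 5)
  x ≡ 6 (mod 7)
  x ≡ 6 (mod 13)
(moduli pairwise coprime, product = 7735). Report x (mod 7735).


Product of moduli M = 17 · 5 · 7 · 13 = 7735.
Merge one congruence at a time:
  Start: x ≡ 11 (mod 17).
  Combine with x ≡ 4 (mod 5); new modulus lcm = 85.
    Write x = 11 + 17·t and substitute into x ≡ 4 (mod 5): 17·t ≡ 4 − 11 = -7 (mod 5).
    Reduce coefficients mod 5: 2·t ≡ 3 (mod 5).
    The inverse of 2 mod 5 is 3 (since 2·3 = 6 = 1·5 + 1), so t ≡ 3·3 = 9 ≡ 4 (mod 5).
    Then x = 11 + 17·4 = 79, valid modulo lcm(17, 5) = 85: x ≡ 79 (mod 85).
  Combine with x ≡ 6 (mod 7); new modulus lcm = 595.
    Write x = 79 + 85·t and substitute into x ≡ 6 (mod 7): 85·t ≡ 6 − 79 = -73 (mod 7).
    Reduce coefficients mod 7: 1·t ≡ 4 (mod 7).
    So t ≡ 4 (mod 7).
    Then x = 79 + 85·4 = 419, valid modulo lcm(85, 7) = 595: x ≡ 419 (mod 595).
  Combine with x ≡ 6 (mod 13); new modulus lcm = 7735.
    Write x = 419 + 595·t and substitute into x ≡ 6 (mod 13): 595·t ≡ 6 − 419 = -413 (mod 13).
    Reduce coefficients mod 13: 10·t ≡ 3 (mod 13).
    The inverse of 10 mod 13 is 4 (since 10·4 = 40 = 3·13 + 1), so t ≡ 4·3 = 12 ≡ 12 (mod 13).
    Then x = 419 + 595·12 = 7559, valid modulo lcm(595, 13) = 7735: x ≡ 7559 (mod 7735).
Verify against each original: 7559 mod 17 = 11, 7559 mod 5 = 4, 7559 mod 7 = 6, 7559 mod 13 = 6.

x ≡ 7559 (mod 7735).


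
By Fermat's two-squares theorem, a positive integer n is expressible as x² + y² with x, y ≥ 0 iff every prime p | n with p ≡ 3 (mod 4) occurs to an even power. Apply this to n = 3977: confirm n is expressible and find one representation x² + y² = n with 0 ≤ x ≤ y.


Step 1: Factor n = 3977 = 41 · 97.
Step 2: Check the mod-4 condition on each prime factor: 41 ≡ 1 (mod 4), exponent 1; 97 ≡ 1 (mod 4), exponent 1.
All primes ≡ 3 (mod 4) appear to even exponent (or don't appear), so by the two-squares theorem n IS expressible as a sum of two squares.
Step 3: Build a representation. Here n = 41 · 97 is a product of primes ≡ 1 (mod 4). Each prime p ≡ 1 (mod 4) is itself a sum of two squares; find a² by testing p − a² for a perfect square:
  41: 41 − 1² = 40, 41 − 2² = 37, 41 − 3² = 32, 41 − 4² = 25 = 5² ⇒ 41 = 4² + 5².
  97: 97 − 1² = 96, 97 − 2² = 93, 97 − 3² = 88, 97 − 4² = 81 = 9² ⇒ 97 = 4² + 9².
  Combine using the Brahmagupta–Fibonacci identity (a² + b²)(c² + d²) = (ac − bd)² + (ad + bc)² = (ac + bd)² + (ad − bc)²:
  41 · 97 = 3977: from (4² + 5²)(4² + 9²), take (4·4 − 5·9, 4·9 + 5·4) = (16 − 45, 36 + 20) = (-29, 56); dropping signs (only squares matter) gives (29, 56); check 29² + 56² = 841 + 3136 = 3977 ✓.
Step 4: Order so x ≤ y and verify: 29² + 56² = 841 + 3136 = 3977 = n. ✓

n = 3977 = 29² + 56² (one valid representation with x ≤ y).


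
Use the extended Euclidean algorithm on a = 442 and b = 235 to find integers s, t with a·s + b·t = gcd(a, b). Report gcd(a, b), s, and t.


Euclidean algorithm on (442, 235) — divide until remainder is 0:
  442 = 1 · 235 + 207
  235 = 1 · 207 + 28
  207 = 7 · 28 + 11
  28 = 2 · 11 + 6
  11 = 1 · 6 + 5
  6 = 1 · 5 + 1
  5 = 5 · 1 + 0
gcd(442, 235) = 1.
Track Bezout coefficients alongside the remainders: start with r₀ = 442 = a·1 + b·0 (s = 1, t = 0) and r₁ = 235 = a·0 + b·1 (s = 0, t = 1); each new remainder r_{k+1} = r_{k-1} − q_k·r_k inherits s_{k+1} = s_{k-1} − q_k·s_k, t_{k+1} = t_{k-1} − q_k·t_k, so r_k = a·s_k + b·t_k at every step:
  q = 1: r = 207, s = 1 − 1·0 = 1, t = 0 − 1·1 = -1  (check: 442·1 + 235·(-1) = 207)
  q = 1: r = 28, s = 0 − 1·1 = -1, t = 1 − 1·(-1) = 2  (check: 442·(-1) + 235·2 = 28)
  q = 7: r = 11, s = 1 − 7·(-1) = 8, t = -1 − 7·2 = -15  (check: 442·8 + 235·(-15) = 11)
  q = 2: r = 6, s = -1 − 2·8 = -17, t = 2 − 2·(-15) = 32  (check: 442·(-17) + 235·32 = 6)
  q = 1: r = 5, s = 8 − 1·(-17) = 25, t = -15 − 1·32 = -47  (check: 442·25 + 235·(-47) = 5)
  q = 1: r = 1, s = -17 − 1·25 = -42, t = 32 − 1·(-47) = 79  (check: 442·(-42) + 235·79 = 1)
The row with r = 1 (the gcd) gives the Bezout coefficients s = -42, t = 79.
Result: 442 · (-42) + 235 · (79) = 1.

gcd(442, 235) = 1; s = -42, t = 79 (check: 442·(-42) + 235·79 = 1).


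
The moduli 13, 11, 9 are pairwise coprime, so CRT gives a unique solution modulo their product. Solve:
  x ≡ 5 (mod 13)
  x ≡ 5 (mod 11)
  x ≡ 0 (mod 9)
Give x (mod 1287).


Moduli 13, 11, 9 are pairwise coprime; by CRT there is a unique solution modulo M = 13 · 11 · 9 = 1287.
Solve pairwise, accumulating the modulus:
  Start with x ≡ 5 (mod 13).
  Combine with x ≡ 5 (mod 11): since gcd(13, 11) = 1, we get a unique residue mod 143.
    Write x = 5 + 13·t and substitute into x ≡ 5 (mod 11): 13·t ≡ 5 − 5 = 0 (mod 11).
    Reduce coefficients mod 11: 2·t ≡ 0 (mod 11).
    The inverse of 2 mod 11 is 6 (since 2·6 = 12 = 1·11 + 1), so t ≡ 6·0 = 0 ≡ 0 (mod 11).
    Then x = 5 + 13·0 = 5, valid modulo lcm(13, 11) = 143: x ≡ 5 (mod 143).
  Combine with x ≡ 0 (mod 9): since gcd(143, 9) = 1, we get a unique residue mod 1287.
    Write x = 5 + 143·t and substitute into x ≡ 0 (mod 9): 143·t ≡ 0 − 5 = -5 (mod 9).
    Reduce coefficients mod 9: 8·t ≡ 4 (mod 9).
    The inverse of 8 mod 9 is 8 (since 8·8 = 64 = 7·9 + 1), so t ≡ 8·4 = 32 ≡ 5 (mod 9).
    Then x = 5 + 143·5 = 720, valid modulo lcm(143, 9) = 1287: x ≡ 720 (mod 1287).
Verify: 720 mod 13 = 5 ✓, 720 mod 11 = 5 ✓, 720 mod 9 = 0 ✓.

x ≡ 720 (mod 1287).


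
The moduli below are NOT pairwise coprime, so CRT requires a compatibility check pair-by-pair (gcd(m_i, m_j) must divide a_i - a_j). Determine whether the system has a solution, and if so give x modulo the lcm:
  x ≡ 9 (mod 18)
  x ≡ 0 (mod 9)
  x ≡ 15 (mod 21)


Moduli 18, 9, 21 are not pairwise coprime, so CRT works modulo lcm(m_i) when all pairwise compatibility conditions hold.
Pairwise compatibility: gcd(m_i, m_j) must divide a_i - a_j for every pair.
Merge one congruence at a time:
  Start: x ≡ 9 (mod 18).
  Combine with x ≡ 0 (mod 9): gcd(18, 9) = 9; 0 - 9 = -9, which IS divisible by 9, so compatible.
    Write x = 9 + 18·t and substitute into x ≡ 0 (mod 9): 18·t ≡ 0 − 9 = -9 (mod 9).
    Divide the congruence (and modulus) by g = 9: 2·t ≡ -1 (mod 1).
    Modulo 1 every t works; take t = 0.
    Then x = 9 + 18·0 = 9, valid modulo lcm(18, 9) = 18: x ≡ 9 (mod 18).
  Combine with x ≡ 15 (mod 21): gcd(18, 21) = 3; 15 - 9 = 6, which IS divisible by 3, so compatible.
    Write x = 9 + 18·t and substitute into x ≡ 15 (mod 21): 18·t ≡ 15 − 9 = 6 (mod 21).
    Divide the congruence (and modulus) by g = 3: 6·t ≡ 2 (mod 7).
    The inverse of 6 mod 7 is 6 (since 6·6 = 36 = 5·7 + 1), so t ≡ 6·2 = 12 ≡ 5 (mod 7).
    Then x = 9 + 18·5 = 99, valid modulo lcm(18, 21) = 126: x ≡ 99 (mod 126).
Verify: 99 mod 18 = 9, 99 mod 9 = 0, 99 mod 21 = 15.

x ≡ 99 (mod 126).


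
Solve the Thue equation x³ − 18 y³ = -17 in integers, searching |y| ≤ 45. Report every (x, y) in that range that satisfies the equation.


The equation is x³ - 18y³ = -17. For fixed y, x³ = 18·y³ − 17, so a solution requires the RHS to be a perfect cube.
Strategy: iterate y from -45 to 45, compute RHS = 18·y³ − 17, and check whether it is a (positive or negative) perfect cube.
Check small values of y:
  y = 0: RHS = -17 is not a perfect cube.
  y = 1: RHS = 1 = (1)³ ⇒ x = 1 works.
  y = -1: RHS = -35 is not a perfect cube.
  y = 2: RHS = 127 is not a perfect cube.
  y = -2: RHS = -161 is not a perfect cube.
  y = 3: RHS = 469 is not a perfect cube.
  y = -3: RHS = -503 is not a perfect cube.
Continuing the search up to |y| = 45 finds no further solutions beyond those listed.
Collected solutions: (1, 1).

Solutions (with |y| ≤ 45): (1, 1).


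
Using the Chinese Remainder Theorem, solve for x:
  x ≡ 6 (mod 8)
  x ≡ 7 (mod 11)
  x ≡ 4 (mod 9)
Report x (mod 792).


Moduli 8, 11, 9 are pairwise coprime; by CRT there is a unique solution modulo M = 8 · 11 · 9 = 792.
Solve pairwise, accumulating the modulus:
  Start with x ≡ 6 (mod 8).
  Combine with x ≡ 7 (mod 11): since gcd(8, 11) = 1, we get a unique residue mod 88.
    Write x = 6 + 8·t and substitute into x ≡ 7 (mod 11): 8·t ≡ 7 − 6 = 1 (mod 11).
    The inverse of 8 mod 11 is 7 (since 8·7 = 56 = 5·11 + 1), so t ≡ 7·1 = 7 ≡ 7 (mod 11).
    Then x = 6 + 8·7 = 62, valid modulo lcm(8, 11) = 88: x ≡ 62 (mod 88).
  Combine with x ≡ 4 (mod 9): since gcd(88, 9) = 1, we get a unique residue mod 792.
    Write x = 62 + 88·t and substitute into x ≡ 4 (mod 9): 88·t ≡ 4 − 62 = -58 (mod 9).
    Reduce coefficients mod 9: 7·t ≡ 5 (mod 9).
    The inverse of 7 mod 9 is 4 (since 7·4 = 28 = 3·9 + 1), so t ≡ 4·5 = 20 ≡ 2 (mod 9).
    Then x = 62 + 88·2 = 238, valid modulo lcm(88, 9) = 792: x ≡ 238 (mod 792).
Verify: 238 mod 8 = 6 ✓, 238 mod 11 = 7 ✓, 238 mod 9 = 4 ✓.

x ≡ 238 (mod 792).
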